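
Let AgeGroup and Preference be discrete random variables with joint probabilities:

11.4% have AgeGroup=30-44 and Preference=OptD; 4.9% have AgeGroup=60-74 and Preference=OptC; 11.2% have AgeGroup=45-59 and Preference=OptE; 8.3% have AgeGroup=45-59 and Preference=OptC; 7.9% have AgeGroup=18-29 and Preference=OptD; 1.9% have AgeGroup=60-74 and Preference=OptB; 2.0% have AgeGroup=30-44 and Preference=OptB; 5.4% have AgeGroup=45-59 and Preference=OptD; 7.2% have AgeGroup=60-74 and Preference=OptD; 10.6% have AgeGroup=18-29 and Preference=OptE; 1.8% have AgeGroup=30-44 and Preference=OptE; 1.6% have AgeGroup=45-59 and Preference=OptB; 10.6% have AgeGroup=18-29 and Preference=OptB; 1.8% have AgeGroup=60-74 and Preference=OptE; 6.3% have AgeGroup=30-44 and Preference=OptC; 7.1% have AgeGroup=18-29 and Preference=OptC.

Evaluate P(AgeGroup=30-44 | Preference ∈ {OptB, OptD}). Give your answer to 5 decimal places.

0.27917

P(Preference=OptB) = 0.106 + 0.020 + 0.016 + 0.019 = 0.161.
P(Preference=OptD) = 0.079 + 0.114 + 0.054 + 0.072 = 0.319.
P(Preference ∈ {OptB, OptD}) = 0.161 + 0.319 = 0.480; P(AgeGroup=30-44, Preference ∈ {OptB, OptD}) = 0.020 + 0.114 = 0.134.
P(AgeGroup=30-44 | Preference ∈ {OptB, OptD}) = 0.134/0.480 = 0.27917.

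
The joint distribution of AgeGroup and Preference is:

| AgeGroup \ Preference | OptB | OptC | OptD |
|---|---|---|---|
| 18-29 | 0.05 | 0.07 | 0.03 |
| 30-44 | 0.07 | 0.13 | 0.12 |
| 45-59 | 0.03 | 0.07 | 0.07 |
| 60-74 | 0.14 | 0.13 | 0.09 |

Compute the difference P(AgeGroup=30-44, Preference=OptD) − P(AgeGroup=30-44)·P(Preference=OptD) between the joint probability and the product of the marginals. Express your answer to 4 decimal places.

0.0208

P(AgeGroup=30-44) = 0.07 + 0.13 + 0.12 = 0.32.
P(Preference=OptD) = 0.03 + 0.12 + 0.07 + 0.09 = 0.31.
P(AgeGroup=30-44, Preference=OptD) − P(AgeGroup=30-44)P(Preference=OptD) = 0.12 − 0.32×0.31 = 0.0208.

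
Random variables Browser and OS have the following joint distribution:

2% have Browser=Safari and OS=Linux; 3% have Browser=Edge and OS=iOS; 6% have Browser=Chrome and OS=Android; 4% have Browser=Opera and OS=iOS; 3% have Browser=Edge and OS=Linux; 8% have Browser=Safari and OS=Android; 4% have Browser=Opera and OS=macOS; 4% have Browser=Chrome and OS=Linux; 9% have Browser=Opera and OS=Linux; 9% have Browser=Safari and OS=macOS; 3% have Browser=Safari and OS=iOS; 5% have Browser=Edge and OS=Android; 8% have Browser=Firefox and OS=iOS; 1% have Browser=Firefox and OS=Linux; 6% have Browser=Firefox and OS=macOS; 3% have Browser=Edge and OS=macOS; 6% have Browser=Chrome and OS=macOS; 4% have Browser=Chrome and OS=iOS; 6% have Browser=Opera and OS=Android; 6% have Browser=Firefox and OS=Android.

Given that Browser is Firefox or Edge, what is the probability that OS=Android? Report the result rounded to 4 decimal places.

0.3143

P(Browser=Firefox) = 0.06 + 0.01 + 0.08 + 0.06 = 0.21.
P(Browser=Edge) = 0.03 + 0.03 + 0.03 + 0.05 = 0.14.
P(Browser ∈ {Firefox, Edge}) = 0.21 + 0.14 = 0.35; P(OS=Android, Browser ∈ {Firefox, Edge}) = 0.06 + 0.05 = 0.11.
P(OS=Android | Browser ∈ {Firefox, Edge}) = 0.11/0.35 = 0.3143.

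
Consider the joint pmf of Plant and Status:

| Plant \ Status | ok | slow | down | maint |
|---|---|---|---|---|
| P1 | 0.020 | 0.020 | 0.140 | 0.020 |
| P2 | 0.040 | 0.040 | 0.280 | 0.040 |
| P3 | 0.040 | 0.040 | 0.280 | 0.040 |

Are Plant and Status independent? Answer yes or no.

Every cell satisfies P(Plant,Status) = P(Plant)·P(Status). For instance P(Plant=P2) = 0.400, P(Status=maint) = 0.100, and 0.400×0.100 = 0.040 matches the joint entry. So Plant and Status are independent.

yes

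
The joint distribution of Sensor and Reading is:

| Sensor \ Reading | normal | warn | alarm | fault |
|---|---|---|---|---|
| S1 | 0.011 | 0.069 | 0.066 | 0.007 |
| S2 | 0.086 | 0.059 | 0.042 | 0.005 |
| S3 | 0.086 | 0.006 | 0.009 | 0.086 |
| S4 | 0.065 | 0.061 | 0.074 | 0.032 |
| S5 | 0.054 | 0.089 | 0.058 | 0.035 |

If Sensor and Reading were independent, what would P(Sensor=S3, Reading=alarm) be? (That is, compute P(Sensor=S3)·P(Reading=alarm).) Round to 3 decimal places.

0.047

P(Sensor=S3) = 0.086 + 0.006 + 0.009 + 0.086 = 0.187.
P(Reading=alarm) = 0.066 + 0.042 + 0.009 + 0.074 + 0.058 = 0.249.
Product: 0.187 × 0.249 = 0.047.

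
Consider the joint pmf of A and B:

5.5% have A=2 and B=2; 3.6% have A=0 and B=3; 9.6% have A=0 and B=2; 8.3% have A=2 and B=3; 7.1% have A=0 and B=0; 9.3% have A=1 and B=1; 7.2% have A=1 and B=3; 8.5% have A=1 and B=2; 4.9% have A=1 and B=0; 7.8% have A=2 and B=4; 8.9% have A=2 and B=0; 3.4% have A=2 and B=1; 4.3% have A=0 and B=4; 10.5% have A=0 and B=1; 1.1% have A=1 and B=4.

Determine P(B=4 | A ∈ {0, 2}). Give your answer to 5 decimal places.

0.17536

P(A=0) = 0.071 + 0.105 + 0.096 + 0.036 + 0.043 = 0.351.
P(A=2) = 0.089 + 0.034 + 0.055 + 0.083 + 0.078 = 0.339.
P(A ∈ {0, 2}) = 0.351 + 0.339 = 0.690; P(B=4, A ∈ {0, 2}) = 0.043 + 0.078 = 0.121.
P(B=4 | A ∈ {0, 2}) = 0.121/0.690 = 0.17536.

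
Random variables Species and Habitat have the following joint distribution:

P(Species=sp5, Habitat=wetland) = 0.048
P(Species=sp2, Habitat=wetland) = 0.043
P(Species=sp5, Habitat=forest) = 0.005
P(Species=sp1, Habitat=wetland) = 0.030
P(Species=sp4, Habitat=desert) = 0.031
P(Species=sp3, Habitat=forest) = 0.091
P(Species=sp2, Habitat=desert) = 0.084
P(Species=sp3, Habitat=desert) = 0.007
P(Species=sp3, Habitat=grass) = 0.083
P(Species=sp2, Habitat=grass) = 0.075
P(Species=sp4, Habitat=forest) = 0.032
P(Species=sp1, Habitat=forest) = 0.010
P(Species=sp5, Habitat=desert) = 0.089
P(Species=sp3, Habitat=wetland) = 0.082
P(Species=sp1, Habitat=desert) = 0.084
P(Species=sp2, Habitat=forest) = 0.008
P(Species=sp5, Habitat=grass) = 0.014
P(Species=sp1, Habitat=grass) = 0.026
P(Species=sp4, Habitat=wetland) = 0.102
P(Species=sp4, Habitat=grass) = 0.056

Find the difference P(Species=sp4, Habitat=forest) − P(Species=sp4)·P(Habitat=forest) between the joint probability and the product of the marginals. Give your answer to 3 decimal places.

-0.000

P(Species=sp4) = 0.032 + 0.056 + 0.102 + 0.031 = 0.221.
P(Habitat=forest) = 0.010 + 0.008 + 0.091 + 0.032 + 0.005 = 0.146.
P(Species=sp4, Habitat=forest) − P(Species=sp4)P(Habitat=forest) = 0.032 − 0.221×0.146 = -0.000.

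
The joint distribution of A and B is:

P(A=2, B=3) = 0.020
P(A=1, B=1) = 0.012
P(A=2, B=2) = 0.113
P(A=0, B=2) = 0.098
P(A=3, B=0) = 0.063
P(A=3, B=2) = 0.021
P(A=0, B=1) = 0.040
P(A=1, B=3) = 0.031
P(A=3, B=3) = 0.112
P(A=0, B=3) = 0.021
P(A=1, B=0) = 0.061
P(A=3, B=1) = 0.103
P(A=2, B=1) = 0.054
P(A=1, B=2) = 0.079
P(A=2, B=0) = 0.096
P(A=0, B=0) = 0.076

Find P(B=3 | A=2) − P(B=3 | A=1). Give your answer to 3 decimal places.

P(A=2) = 0.096 + 0.054 + 0.113 + 0.020 = 0.283; P(B=3 | A=2) = 0.020/0.283 = 0.0707.
P(A=1) = 0.061 + 0.012 + 0.079 + 0.031 = 0.183; P(B=3 | A=1) = 0.031/0.183 = 0.1694.
Difference = -0.099.

-0.099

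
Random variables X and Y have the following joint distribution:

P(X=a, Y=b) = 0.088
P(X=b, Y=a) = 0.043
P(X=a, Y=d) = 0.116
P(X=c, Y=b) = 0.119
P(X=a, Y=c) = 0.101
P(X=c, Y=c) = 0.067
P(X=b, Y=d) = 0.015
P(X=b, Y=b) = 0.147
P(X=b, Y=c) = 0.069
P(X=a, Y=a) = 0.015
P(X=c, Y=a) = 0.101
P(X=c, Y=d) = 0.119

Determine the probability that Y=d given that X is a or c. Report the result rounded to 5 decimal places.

P(X=a) = 0.015 + 0.088 + 0.101 + 0.116 = 0.320.
P(X=c) = 0.101 + 0.119 + 0.067 + 0.119 = 0.406.
P(X ∈ {a, c}) = 0.320 + 0.406 = 0.726; P(Y=d, X ∈ {a, c}) = 0.116 + 0.119 = 0.235.
P(Y=d | X ∈ {a, c}) = 0.235/0.726 = 0.32369.

0.32369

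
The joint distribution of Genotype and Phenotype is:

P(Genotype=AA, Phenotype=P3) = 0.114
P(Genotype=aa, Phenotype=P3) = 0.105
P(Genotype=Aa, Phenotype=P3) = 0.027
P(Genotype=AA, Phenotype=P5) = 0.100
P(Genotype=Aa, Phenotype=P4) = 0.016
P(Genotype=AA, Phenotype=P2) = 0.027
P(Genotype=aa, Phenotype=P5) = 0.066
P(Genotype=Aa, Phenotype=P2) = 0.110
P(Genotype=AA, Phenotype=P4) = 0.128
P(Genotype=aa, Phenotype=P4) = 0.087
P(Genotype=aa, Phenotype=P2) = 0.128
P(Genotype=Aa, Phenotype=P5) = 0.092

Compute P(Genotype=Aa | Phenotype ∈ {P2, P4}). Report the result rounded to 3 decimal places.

0.254

P(Phenotype=P2) = 0.027 + 0.110 + 0.128 = 0.265.
P(Phenotype=P4) = 0.128 + 0.016 + 0.087 = 0.231.
P(Phenotype ∈ {P2, P4}) = 0.265 + 0.231 = 0.496; P(Genotype=Aa, Phenotype ∈ {P2, P4}) = 0.110 + 0.016 = 0.126.
P(Genotype=Aa | Phenotype ∈ {P2, P4}) = 0.126/0.496 = 0.254.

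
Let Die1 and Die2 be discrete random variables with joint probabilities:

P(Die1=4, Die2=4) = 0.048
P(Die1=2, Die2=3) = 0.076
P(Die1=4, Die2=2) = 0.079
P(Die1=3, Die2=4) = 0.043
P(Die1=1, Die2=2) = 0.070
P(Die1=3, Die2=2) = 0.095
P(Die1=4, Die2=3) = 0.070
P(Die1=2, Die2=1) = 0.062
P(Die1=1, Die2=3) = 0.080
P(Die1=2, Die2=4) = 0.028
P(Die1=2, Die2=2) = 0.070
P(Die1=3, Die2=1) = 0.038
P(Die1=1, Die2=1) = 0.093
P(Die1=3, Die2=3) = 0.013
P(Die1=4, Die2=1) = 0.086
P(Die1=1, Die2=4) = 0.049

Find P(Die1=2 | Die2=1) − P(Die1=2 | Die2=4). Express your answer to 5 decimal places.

P(Die2=1) = 0.093 + 0.062 + 0.038 + 0.086 = 0.279; P(Die1=2 | Die2=1) = 0.062/0.279 = 0.222222.
P(Die2=4) = 0.049 + 0.028 + 0.043 + 0.048 = 0.168; P(Die1=2 | Die2=4) = 0.028/0.168 = 0.166667.
Difference = 0.05556.

0.05556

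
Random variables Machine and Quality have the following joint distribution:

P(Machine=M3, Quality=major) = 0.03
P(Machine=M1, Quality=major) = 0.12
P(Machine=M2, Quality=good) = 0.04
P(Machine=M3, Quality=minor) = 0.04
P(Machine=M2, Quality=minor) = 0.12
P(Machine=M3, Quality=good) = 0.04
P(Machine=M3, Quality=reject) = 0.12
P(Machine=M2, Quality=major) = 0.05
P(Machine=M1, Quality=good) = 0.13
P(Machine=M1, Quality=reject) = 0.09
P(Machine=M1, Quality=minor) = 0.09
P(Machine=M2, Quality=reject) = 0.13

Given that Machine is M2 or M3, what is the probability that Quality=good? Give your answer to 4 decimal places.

P(Machine=M2) = 0.04 + 0.12 + 0.05 + 0.13 = 0.34.
P(Machine=M3) = 0.04 + 0.04 + 0.03 + 0.12 = 0.23.
P(Machine ∈ {M2, M3}) = 0.34 + 0.23 = 0.57; P(Quality=good, Machine ∈ {M2, M3}) = 0.04 + 0.04 = 0.08.
P(Quality=good | Machine ∈ {M2, M3}) = 0.08/0.57 = 0.1404.

0.1404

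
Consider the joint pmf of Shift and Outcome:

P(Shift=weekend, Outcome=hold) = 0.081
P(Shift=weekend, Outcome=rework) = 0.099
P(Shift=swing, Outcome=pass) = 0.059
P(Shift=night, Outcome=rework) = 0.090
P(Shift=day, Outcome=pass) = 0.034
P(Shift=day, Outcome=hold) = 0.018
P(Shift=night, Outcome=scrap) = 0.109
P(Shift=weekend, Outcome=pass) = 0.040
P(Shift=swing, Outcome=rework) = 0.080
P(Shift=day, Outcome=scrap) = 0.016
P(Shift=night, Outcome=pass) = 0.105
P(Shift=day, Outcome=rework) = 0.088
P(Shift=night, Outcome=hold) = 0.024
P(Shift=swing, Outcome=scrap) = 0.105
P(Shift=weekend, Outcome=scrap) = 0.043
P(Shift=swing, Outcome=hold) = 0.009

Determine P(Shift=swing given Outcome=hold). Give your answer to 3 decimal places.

P(Outcome=hold) = 0.018 + 0.009 + 0.024 + 0.081 = 0.132.
P(Shift=swing | Outcome=hold) = 0.009/0.132 = 0.068.

0.068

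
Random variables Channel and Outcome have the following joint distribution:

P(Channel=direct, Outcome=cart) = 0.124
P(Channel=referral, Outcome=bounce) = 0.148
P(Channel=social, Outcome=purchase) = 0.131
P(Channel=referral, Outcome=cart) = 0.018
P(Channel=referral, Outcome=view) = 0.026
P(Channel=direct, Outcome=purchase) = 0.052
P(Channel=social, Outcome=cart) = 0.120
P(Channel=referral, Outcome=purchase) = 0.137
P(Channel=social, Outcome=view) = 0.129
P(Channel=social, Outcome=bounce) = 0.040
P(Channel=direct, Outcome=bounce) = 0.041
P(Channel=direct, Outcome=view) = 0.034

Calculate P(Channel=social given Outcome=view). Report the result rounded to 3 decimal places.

0.683

P(Outcome=view) = 0.129 + 0.034 + 0.026 = 0.189.
P(Channel=social | Outcome=view) = 0.129/0.189 = 0.683.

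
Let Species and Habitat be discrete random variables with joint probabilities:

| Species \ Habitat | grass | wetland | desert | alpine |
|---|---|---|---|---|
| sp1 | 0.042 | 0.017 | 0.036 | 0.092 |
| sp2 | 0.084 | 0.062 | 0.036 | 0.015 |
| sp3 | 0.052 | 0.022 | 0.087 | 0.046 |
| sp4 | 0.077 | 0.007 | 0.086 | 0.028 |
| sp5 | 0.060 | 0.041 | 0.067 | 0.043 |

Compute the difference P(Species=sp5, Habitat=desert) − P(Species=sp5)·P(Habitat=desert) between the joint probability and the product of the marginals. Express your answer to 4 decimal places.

P(Species=sp5) = 0.060 + 0.041 + 0.067 + 0.043 = 0.211.
P(Habitat=desert) = 0.036 + 0.036 + 0.087 + 0.086 + 0.067 = 0.312.
P(Species=sp5, Habitat=desert) − P(Species=sp5)P(Habitat=desert) = 0.067 − 0.211×0.312 = 0.0012.

0.0012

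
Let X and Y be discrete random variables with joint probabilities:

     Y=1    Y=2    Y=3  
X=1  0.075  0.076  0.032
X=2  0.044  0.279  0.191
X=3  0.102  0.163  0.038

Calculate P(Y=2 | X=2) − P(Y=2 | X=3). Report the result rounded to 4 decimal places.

P(X=2) = 0.044 + 0.279 + 0.191 = 0.514; P(Y=2 | X=2) = 0.279/0.514 = 0.54280.
P(X=3) = 0.102 + 0.163 + 0.038 = 0.303; P(Y=2 | X=3) = 0.163/0.303 = 0.53795.
Difference = 0.0048.

0.0048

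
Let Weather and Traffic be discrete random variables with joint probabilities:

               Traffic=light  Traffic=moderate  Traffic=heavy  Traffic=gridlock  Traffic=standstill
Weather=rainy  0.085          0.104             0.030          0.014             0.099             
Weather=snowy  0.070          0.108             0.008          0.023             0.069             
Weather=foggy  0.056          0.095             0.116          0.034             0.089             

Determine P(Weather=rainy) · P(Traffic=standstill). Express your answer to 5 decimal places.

0.08532

P(Weather=rainy) = 0.085 + 0.104 + 0.030 + 0.014 + 0.099 = 0.332.
P(Traffic=standstill) = 0.099 + 0.069 + 0.089 = 0.257.
Product: 0.332 × 0.257 = 0.08532.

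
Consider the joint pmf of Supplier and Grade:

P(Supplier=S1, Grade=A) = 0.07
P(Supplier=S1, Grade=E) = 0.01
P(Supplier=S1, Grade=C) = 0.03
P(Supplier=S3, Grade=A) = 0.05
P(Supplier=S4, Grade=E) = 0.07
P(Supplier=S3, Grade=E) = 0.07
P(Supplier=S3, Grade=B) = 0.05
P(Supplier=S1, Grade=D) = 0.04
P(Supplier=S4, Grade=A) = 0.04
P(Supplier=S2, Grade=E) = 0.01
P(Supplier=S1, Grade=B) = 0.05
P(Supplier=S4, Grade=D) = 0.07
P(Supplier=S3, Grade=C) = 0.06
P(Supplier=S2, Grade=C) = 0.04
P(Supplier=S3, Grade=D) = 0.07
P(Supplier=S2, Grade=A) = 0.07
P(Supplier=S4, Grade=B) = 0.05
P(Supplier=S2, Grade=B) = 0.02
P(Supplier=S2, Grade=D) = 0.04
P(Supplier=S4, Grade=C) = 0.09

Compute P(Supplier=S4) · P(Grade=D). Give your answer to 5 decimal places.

P(Supplier=S4) = 0.04 + 0.05 + 0.09 + 0.07 + 0.07 = 0.32.
P(Grade=D) = 0.04 + 0.04 + 0.07 + 0.07 = 0.22.
Product: 0.32 × 0.22 = 0.07040.

0.07040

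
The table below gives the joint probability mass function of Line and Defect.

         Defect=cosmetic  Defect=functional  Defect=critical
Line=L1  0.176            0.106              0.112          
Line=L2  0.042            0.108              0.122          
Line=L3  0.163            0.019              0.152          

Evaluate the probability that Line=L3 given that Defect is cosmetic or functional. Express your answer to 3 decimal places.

P(Defect=cosmetic) = 0.176 + 0.042 + 0.163 = 0.381.
P(Defect=functional) = 0.106 + 0.108 + 0.019 = 0.233.
P(Defect ∈ {cosmetic, functional}) = 0.381 + 0.233 = 0.614; P(Line=L3, Defect ∈ {cosmetic, functional}) = 0.163 + 0.019 = 0.182.
P(Line=L3 | Defect ∈ {cosmetic, functional}) = 0.182/0.614 = 0.296.

0.296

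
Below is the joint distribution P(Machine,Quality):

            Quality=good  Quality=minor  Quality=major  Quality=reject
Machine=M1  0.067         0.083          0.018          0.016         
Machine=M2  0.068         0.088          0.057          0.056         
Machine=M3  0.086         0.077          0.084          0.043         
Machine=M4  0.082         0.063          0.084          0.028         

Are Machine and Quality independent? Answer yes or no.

P(Machine=M1) = 0.184 and P(Quality=major) = 0.243, so their product is 0.04471, but P(Machine=M1, Quality=major) = 0.018. Since these differ, Machine and Quality are not independent.

no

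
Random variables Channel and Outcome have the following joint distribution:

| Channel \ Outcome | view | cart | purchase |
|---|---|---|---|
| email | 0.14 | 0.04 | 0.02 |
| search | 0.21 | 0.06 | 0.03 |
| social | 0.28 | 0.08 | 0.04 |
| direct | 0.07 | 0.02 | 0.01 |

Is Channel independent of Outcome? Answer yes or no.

yes

Every cell satisfies P(Channel,Outcome) = P(Channel)·P(Outcome). For instance P(Channel=direct) = 0.10, P(Outcome=view) = 0.70, and 0.10×0.70 = 0.07 matches the joint entry. So Channel and Outcome are independent.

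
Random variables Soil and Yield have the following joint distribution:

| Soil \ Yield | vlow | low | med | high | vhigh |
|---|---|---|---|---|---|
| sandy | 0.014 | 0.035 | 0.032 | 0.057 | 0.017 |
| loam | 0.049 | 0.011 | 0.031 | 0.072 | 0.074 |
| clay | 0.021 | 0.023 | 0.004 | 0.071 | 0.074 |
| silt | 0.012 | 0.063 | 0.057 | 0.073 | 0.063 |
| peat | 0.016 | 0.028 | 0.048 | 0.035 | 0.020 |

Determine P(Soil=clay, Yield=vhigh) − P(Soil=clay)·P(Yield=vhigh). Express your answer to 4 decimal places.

P(Soil=clay) = 0.021 + 0.023 + 0.004 + 0.071 + 0.074 = 0.193.
P(Yield=vhigh) = 0.017 + 0.074 + 0.074 + 0.063 + 0.020 = 0.248.
P(Soil=clay, Yield=vhigh) − P(Soil=clay)P(Yield=vhigh) = 0.074 − 0.193×0.248 = 0.0261.

0.0261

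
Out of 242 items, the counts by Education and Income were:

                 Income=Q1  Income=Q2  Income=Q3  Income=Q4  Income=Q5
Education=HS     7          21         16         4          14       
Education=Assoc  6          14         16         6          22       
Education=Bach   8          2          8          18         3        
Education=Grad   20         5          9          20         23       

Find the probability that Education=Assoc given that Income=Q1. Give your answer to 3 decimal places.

Total with Income=Q1: 7 + 6 + 8 + 20 = 41.
P(Education=Assoc | Income=Q1) = 6/41 = 0.146.

0.146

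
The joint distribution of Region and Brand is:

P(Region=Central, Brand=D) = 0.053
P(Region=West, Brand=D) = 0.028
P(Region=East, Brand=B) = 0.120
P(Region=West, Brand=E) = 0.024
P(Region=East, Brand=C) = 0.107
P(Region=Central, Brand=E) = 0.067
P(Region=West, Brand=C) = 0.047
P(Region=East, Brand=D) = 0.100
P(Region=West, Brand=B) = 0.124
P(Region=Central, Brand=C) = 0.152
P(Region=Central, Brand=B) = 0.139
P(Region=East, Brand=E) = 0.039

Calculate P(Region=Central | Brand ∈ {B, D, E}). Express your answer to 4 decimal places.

P(Brand=B) = 0.120 + 0.124 + 0.139 = 0.383.
P(Brand=D) = 0.100 + 0.028 + 0.053 = 0.181.
P(Brand=E) = 0.039 + 0.024 + 0.067 = 0.130.
P(Brand ∈ {B, D, E}) = 0.383 + 0.181 + 0.130 = 0.694; P(Region=Central, Brand ∈ {B, D, E}) = 0.139 + 0.053 + 0.067 = 0.259.
P(Region=Central | Brand ∈ {B, D, E}) = 0.259/0.694 = 0.3732.

0.3732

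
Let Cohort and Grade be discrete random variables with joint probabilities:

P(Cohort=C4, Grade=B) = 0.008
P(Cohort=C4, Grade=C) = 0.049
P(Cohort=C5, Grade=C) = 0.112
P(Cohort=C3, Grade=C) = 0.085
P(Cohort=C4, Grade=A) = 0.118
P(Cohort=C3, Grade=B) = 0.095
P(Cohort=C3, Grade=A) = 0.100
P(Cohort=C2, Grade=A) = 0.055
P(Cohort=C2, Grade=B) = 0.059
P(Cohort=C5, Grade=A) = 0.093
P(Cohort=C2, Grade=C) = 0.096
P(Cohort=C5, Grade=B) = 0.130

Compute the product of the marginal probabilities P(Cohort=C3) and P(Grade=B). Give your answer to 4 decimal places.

P(Cohort=C3) = 0.100 + 0.095 + 0.085 = 0.280.
P(Grade=B) = 0.059 + 0.095 + 0.008 + 0.130 = 0.292.
Product: 0.280 × 0.292 = 0.0818.

0.0818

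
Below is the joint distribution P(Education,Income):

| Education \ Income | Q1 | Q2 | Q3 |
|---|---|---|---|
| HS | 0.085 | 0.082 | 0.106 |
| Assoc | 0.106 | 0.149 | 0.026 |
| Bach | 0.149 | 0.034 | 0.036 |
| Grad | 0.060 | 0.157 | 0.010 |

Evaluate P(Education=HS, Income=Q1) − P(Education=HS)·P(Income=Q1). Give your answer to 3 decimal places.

-0.024

P(Education=HS) = 0.085 + 0.082 + 0.106 = 0.273.
P(Income=Q1) = 0.085 + 0.106 + 0.149 + 0.060 = 0.400.
P(Education=HS, Income=Q1) − P(Education=HS)P(Income=Q1) = 0.085 − 0.273×0.400 = -0.024.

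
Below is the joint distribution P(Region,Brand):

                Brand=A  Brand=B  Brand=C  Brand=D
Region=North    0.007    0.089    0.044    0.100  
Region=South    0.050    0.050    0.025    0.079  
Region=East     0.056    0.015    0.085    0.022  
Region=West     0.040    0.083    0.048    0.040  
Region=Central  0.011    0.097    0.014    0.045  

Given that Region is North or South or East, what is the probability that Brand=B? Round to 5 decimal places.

0.24759

P(Region=North) = 0.007 + 0.089 + 0.044 + 0.100 = 0.240.
P(Region=South) = 0.050 + 0.050 + 0.025 + 0.079 = 0.204.
P(Region=East) = 0.056 + 0.015 + 0.085 + 0.022 = 0.178.
P(Region ∈ {North, South, East}) = 0.240 + 0.204 + 0.178 = 0.622; P(Brand=B, Region ∈ {North, South, East}) = 0.089 + 0.050 + 0.015 = 0.154.
P(Brand=B | Region ∈ {North, South, East}) = 0.154/0.622 = 0.24759.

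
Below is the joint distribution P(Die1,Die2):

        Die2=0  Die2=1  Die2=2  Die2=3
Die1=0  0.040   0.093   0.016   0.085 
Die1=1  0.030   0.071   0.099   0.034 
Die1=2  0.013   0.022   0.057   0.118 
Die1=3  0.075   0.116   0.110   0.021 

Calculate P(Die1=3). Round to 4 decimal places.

0.3220

P(Die1=3) = 0.075 + 0.116 + 0.110 + 0.021 = 0.322.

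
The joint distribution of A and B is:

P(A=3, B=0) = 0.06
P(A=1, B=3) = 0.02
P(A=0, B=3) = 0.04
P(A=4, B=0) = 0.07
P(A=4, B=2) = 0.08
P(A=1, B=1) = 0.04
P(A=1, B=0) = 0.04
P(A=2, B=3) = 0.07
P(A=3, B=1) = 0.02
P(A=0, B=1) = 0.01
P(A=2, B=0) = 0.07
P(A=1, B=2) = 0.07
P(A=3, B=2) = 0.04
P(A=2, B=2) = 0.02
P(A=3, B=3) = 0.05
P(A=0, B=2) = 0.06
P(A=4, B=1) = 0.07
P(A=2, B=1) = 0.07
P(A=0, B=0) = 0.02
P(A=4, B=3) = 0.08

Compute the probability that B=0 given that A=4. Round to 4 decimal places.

0.2333

P(A=4) = 0.07 + 0.07 + 0.08 + 0.08 = 0.30.
P(B=0 | A=4) = 0.07/0.30 = 0.2333.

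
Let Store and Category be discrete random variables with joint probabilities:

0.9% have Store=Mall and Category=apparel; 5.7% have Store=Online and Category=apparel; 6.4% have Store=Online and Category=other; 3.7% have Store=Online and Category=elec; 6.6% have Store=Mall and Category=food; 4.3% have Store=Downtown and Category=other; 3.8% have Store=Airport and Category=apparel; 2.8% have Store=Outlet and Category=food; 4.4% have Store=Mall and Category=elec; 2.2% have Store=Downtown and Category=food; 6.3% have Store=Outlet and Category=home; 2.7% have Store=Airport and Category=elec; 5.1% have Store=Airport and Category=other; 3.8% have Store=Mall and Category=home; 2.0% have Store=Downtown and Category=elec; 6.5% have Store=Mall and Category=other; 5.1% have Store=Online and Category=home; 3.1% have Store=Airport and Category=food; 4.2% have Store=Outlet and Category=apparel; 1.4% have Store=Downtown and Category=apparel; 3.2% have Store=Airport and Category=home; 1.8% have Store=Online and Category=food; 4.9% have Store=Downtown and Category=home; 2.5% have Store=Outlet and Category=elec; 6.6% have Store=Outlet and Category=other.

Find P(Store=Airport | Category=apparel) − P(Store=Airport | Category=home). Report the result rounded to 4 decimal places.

0.1002

P(Category=apparel) = 0.014 + 0.009 + 0.038 + 0.042 + 0.057 = 0.160; P(Store=Airport | Category=apparel) = 0.038/0.160 = 0.23750.
P(Category=home) = 0.049 + 0.038 + 0.032 + 0.063 + 0.051 = 0.233; P(Store=Airport | Category=home) = 0.032/0.233 = 0.13734.
Difference = 0.1002.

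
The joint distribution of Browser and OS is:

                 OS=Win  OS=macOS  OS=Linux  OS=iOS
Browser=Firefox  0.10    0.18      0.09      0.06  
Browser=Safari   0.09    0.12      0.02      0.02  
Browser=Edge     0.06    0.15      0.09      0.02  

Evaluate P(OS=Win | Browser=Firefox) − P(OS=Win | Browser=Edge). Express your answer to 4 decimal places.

P(Browser=Firefox) = 0.10 + 0.18 + 0.09 + 0.06 = 0.43; P(OS=Win | Browser=Firefox) = 0.10/0.43 = 0.23256.
P(Browser=Edge) = 0.06 + 0.15 + 0.09 + 0.02 = 0.32; P(OS=Win | Browser=Edge) = 0.06/0.32 = 0.18750.
Difference = 0.0451.

0.0451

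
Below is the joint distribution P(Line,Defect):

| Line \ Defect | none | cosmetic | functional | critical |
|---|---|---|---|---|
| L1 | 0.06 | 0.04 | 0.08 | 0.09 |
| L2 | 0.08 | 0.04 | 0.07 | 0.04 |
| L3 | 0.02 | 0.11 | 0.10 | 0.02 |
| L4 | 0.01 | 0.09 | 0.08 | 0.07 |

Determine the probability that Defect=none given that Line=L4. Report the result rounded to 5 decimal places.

P(Line=L4) = 0.01 + 0.09 + 0.08 + 0.07 = 0.25.
P(Defect=none | Line=L4) = 0.01/0.25 = 0.04000.

0.04000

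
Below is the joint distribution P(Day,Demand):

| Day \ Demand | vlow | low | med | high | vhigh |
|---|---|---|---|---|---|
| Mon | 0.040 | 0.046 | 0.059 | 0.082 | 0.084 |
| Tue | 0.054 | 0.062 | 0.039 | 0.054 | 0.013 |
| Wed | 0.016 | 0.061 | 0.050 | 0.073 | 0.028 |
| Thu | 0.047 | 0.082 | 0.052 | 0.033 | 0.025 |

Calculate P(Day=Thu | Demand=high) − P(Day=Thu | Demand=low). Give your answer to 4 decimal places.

P(Demand=high) = 0.082 + 0.054 + 0.073 + 0.033 = 0.242; P(Day=Thu | Demand=high) = 0.033/0.242 = 0.13636.
P(Demand=low) = 0.046 + 0.062 + 0.061 + 0.082 = 0.251; P(Day=Thu | Demand=low) = 0.082/0.251 = 0.32669.
Difference = -0.1903.

-0.1903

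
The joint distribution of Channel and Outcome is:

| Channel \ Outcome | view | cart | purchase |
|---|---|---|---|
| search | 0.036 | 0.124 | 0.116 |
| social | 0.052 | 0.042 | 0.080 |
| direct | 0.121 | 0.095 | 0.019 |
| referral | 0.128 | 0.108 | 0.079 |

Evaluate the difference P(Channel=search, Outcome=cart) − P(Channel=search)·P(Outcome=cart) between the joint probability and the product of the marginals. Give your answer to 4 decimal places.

0.0222

P(Channel=search) = 0.036 + 0.124 + 0.116 = 0.276.
P(Outcome=cart) = 0.124 + 0.042 + 0.095 + 0.108 = 0.369.
P(Channel=search, Outcome=cart) − P(Channel=search)P(Outcome=cart) = 0.124 − 0.276×0.369 = 0.0222.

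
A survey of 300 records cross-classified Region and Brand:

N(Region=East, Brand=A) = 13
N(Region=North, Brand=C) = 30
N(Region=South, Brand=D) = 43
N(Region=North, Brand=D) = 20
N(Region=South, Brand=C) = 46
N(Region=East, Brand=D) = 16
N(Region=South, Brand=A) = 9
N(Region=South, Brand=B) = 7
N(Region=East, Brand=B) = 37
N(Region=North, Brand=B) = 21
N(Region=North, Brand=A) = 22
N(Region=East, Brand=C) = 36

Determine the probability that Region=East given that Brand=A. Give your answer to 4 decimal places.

Total with Brand=A: 22 + 9 + 13 = 44.
P(Region=East | Brand=A) = 13/44 = 0.2955.

0.2955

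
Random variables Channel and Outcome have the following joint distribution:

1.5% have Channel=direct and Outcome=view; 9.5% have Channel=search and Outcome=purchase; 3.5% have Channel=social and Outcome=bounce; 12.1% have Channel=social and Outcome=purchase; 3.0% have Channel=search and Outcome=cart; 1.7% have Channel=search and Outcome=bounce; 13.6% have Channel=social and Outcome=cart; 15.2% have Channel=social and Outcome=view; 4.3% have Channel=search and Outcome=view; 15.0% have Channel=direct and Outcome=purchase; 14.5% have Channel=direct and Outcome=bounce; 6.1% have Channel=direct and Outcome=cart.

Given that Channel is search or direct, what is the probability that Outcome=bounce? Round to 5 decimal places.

P(Channel=search) = 0.017 + 0.043 + 0.030 + 0.095 = 0.185.
P(Channel=direct) = 0.145 + 0.015 + 0.061 + 0.150 = 0.371.
P(Channel ∈ {search, direct}) = 0.185 + 0.371 = 0.556; P(Outcome=bounce, Channel ∈ {search, direct}) = 0.017 + 0.145 = 0.162.
P(Outcome=bounce | Channel ∈ {search, direct}) = 0.162/0.556 = 0.29137.

0.29137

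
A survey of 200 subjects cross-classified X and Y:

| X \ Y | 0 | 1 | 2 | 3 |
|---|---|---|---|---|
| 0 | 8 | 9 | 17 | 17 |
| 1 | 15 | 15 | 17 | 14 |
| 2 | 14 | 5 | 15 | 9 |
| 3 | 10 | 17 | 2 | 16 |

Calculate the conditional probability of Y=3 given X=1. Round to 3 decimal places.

Total with X=1: 15 + 15 + 17 + 14 = 61.
P(Y=3 | X=1) = 14/61 = 0.230.

0.230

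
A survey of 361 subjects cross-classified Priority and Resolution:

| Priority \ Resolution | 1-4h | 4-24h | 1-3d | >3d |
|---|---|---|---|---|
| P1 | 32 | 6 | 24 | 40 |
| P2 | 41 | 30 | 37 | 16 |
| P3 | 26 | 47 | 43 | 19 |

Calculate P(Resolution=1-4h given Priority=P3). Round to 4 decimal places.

0.1926

Total with Priority=P3: 26 + 47 + 43 + 19 = 135.
P(Resolution=1-4h | Priority=P3) = 26/135 = 0.1926.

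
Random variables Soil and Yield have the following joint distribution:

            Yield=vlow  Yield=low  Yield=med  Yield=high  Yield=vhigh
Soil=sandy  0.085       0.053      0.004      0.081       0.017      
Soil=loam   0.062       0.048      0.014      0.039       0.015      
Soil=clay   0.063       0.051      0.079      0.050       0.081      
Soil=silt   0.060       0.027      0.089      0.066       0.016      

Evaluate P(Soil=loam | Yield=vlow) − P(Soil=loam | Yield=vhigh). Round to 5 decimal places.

0.11335

P(Yield=vlow) = 0.085 + 0.062 + 0.063 + 0.060 = 0.270; P(Soil=loam | Yield=vlow) = 0.062/0.270 = 0.229630.
P(Yield=vhigh) = 0.017 + 0.015 + 0.081 + 0.016 = 0.129; P(Soil=loam | Yield=vhigh) = 0.015/0.129 = 0.116279.
Difference = 0.11335.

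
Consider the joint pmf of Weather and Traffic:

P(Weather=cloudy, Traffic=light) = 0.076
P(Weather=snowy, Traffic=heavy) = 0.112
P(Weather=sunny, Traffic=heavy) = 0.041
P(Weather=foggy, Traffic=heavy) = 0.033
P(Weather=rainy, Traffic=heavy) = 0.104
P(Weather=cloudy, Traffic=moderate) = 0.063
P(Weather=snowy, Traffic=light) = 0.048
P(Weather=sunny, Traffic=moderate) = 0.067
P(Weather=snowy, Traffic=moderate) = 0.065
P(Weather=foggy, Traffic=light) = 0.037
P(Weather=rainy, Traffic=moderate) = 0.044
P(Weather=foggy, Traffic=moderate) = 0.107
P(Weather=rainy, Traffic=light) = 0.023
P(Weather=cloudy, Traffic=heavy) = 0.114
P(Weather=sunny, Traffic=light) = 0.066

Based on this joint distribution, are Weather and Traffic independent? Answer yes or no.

P(Weather=foggy) = 0.177 and P(Traffic=moderate) = 0.346, so their product is 0.06124, but P(Weather=foggy, Traffic=moderate) = 0.107. Since these differ, Weather and Traffic are not independent.

no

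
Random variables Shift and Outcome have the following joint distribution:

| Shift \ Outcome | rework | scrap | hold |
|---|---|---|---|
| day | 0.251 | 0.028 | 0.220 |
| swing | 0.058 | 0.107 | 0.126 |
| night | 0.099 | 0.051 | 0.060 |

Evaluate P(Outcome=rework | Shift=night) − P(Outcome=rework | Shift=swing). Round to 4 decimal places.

0.2721

P(Shift=night) = 0.099 + 0.051 + 0.060 = 0.210; P(Outcome=rework | Shift=night) = 0.099/0.210 = 0.47143.
P(Shift=swing) = 0.058 + 0.107 + 0.126 = 0.291; P(Outcome=rework | Shift=swing) = 0.058/0.291 = 0.19931.
Difference = 0.2721.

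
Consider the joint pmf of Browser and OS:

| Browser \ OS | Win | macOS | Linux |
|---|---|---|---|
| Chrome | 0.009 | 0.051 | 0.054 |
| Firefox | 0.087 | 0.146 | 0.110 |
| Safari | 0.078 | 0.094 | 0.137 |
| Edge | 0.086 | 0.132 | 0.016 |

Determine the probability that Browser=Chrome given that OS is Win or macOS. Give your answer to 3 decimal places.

0.088

P(OS=Win) = 0.009 + 0.087 + 0.078 + 0.086 = 0.260.
P(OS=macOS) = 0.051 + 0.146 + 0.094 + 0.132 = 0.423.
P(OS ∈ {Win, macOS}) = 0.260 + 0.423 = 0.683; P(Browser=Chrome, OS ∈ {Win, macOS}) = 0.009 + 0.051 = 0.060.
P(Browser=Chrome | OS ∈ {Win, macOS}) = 0.060/0.683 = 0.088.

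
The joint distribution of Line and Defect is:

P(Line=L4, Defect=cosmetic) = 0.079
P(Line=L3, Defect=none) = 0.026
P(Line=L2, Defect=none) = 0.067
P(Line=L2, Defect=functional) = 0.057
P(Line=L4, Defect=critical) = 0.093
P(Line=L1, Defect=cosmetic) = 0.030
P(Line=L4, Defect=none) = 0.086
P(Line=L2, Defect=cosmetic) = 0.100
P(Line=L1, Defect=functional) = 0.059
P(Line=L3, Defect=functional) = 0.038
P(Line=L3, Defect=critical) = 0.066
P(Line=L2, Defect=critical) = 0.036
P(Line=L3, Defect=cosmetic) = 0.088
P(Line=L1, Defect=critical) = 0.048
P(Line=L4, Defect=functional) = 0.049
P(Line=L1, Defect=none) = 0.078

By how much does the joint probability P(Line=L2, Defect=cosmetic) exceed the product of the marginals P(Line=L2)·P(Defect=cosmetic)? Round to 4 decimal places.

0.0228

P(Line=L2) = 0.067 + 0.100 + 0.057 + 0.036 = 0.260.
P(Defect=cosmetic) = 0.030 + 0.100 + 0.088 + 0.079 = 0.297.
P(Line=L2, Defect=cosmetic) − P(Line=L2)P(Defect=cosmetic) = 0.100 − 0.260×0.297 = 0.0228.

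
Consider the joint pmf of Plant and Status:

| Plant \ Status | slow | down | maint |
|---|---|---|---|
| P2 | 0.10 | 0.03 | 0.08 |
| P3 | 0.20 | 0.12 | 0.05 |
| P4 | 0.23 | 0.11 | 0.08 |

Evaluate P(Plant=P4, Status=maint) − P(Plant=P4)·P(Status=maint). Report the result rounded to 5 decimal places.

P(Plant=P4) = 0.23 + 0.11 + 0.08 = 0.42.
P(Status=maint) = 0.08 + 0.05 + 0.08 = 0.21.
P(Plant=P4, Status=maint) − P(Plant=P4)P(Status=maint) = 0.08 − 0.42×0.21 = -0.00820.

-0.00820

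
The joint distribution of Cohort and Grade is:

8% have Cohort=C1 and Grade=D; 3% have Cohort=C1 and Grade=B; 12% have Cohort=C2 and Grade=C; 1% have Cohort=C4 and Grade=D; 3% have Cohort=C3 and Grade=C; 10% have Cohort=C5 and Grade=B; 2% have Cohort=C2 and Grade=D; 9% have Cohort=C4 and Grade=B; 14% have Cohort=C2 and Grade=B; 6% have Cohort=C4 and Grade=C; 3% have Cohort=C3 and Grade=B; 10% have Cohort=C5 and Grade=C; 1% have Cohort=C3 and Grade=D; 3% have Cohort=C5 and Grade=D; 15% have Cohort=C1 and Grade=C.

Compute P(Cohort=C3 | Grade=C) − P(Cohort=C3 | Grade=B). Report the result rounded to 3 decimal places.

-0.012

P(Grade=C) = 0.15 + 0.12 + 0.03 + 0.06 + 0.10 = 0.46; P(Cohort=C3 | Grade=C) = 0.03/0.46 = 0.0652.
P(Grade=B) = 0.03 + 0.14 + 0.03 + 0.09 + 0.10 = 0.39; P(Cohort=C3 | Grade=B) = 0.03/0.39 = 0.0769.
Difference = -0.012.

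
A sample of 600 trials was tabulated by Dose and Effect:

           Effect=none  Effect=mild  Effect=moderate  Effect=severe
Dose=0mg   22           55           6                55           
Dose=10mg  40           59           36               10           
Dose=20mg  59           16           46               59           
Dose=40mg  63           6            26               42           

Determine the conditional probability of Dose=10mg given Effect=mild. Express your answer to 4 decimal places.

Total with Effect=mild: 55 + 59 + 16 + 6 = 136.
P(Dose=10mg | Effect=mild) = 59/136 = 0.4338.

0.4338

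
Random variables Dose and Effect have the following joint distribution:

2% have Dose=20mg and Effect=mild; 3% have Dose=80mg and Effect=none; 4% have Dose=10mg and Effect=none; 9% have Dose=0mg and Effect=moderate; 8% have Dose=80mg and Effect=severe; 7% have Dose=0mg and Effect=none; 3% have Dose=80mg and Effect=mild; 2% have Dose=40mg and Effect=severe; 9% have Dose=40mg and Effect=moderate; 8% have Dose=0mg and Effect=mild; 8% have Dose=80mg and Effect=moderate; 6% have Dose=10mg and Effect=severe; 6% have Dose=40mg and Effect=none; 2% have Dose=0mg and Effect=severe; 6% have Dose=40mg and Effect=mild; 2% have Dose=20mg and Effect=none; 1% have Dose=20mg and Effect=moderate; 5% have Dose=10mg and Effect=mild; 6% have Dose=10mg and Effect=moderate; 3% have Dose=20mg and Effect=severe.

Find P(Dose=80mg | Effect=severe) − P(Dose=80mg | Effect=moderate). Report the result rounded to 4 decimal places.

P(Effect=severe) = 0.02 + 0.06 + 0.03 + 0.02 + 0.08 = 0.21; P(Dose=80mg | Effect=severe) = 0.08/0.21 = 0.38095.
P(Effect=moderate) = 0.09 + 0.06 + 0.01 + 0.09 + 0.08 = 0.33; P(Dose=80mg | Effect=moderate) = 0.08/0.33 = 0.24242.
Difference = 0.1385.

0.1385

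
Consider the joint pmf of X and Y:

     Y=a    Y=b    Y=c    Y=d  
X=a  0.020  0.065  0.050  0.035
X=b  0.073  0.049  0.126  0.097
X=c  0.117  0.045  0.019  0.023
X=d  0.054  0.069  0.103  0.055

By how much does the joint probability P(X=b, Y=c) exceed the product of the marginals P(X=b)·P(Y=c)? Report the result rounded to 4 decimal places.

0.0232

P(X=b) = 0.073 + 0.049 + 0.126 + 0.097 = 0.345.
P(Y=c) = 0.050 + 0.126 + 0.019 + 0.103 = 0.298.
P(X=b, Y=c) − P(X=b)P(Y=c) = 0.126 − 0.345×0.298 = 0.0232.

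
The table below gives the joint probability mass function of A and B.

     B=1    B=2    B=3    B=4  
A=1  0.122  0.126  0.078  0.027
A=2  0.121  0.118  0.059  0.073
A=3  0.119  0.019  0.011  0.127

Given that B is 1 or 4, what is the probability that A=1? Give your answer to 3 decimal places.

0.253

P(B=1) = 0.122 + 0.121 + 0.119 = 0.362.
P(B=4) = 0.027 + 0.073 + 0.127 = 0.227.
P(B ∈ {1, 4}) = 0.362 + 0.227 = 0.589; P(A=1, B ∈ {1, 4}) = 0.122 + 0.027 = 0.149.
P(A=1 | B ∈ {1, 4}) = 0.149/0.589 = 0.253.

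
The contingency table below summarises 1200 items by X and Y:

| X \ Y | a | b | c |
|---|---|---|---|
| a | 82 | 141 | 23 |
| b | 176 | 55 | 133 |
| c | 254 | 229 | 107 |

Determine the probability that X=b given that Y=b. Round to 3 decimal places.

Total with Y=b: 141 + 55 + 229 = 425.
P(X=b | Y=b) = 55/425 = 0.129.

0.129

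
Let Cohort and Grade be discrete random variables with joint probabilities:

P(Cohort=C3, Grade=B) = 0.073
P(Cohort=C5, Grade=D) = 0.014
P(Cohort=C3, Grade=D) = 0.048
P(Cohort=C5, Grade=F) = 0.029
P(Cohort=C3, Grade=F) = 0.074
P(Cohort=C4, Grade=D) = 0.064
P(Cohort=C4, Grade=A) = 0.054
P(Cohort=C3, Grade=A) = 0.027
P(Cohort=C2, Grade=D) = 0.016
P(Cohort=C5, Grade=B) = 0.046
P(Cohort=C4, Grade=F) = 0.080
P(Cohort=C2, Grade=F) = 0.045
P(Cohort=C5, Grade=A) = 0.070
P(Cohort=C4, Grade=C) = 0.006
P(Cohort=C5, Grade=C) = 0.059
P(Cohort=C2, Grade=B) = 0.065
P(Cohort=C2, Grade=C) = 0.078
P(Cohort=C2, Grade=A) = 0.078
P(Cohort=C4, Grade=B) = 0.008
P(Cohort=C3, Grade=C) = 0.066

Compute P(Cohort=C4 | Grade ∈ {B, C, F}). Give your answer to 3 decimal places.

0.149

P(Grade=B) = 0.065 + 0.073 + 0.008 + 0.046 = 0.192.
P(Grade=C) = 0.078 + 0.066 + 0.006 + 0.059 = 0.209.
P(Grade=F) = 0.045 + 0.074 + 0.080 + 0.029 = 0.228.
P(Grade ∈ {B, C, F}) = 0.192 + 0.209 + 0.228 = 0.629; P(Cohort=C4, Grade ∈ {B, C, F}) = 0.008 + 0.006 + 0.080 = 0.094.
P(Cohort=C4 | Grade ∈ {B, C, F}) = 0.094/0.629 = 0.149.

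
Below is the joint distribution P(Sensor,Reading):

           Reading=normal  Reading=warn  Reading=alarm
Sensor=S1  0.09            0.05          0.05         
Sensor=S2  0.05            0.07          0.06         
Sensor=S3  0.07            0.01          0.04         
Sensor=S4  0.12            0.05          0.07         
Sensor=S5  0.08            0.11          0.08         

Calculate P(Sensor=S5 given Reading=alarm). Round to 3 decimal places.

P(Reading=alarm) = 0.05 + 0.06 + 0.04 + 0.07 + 0.08 = 0.30.
P(Sensor=S5 | Reading=alarm) = 0.08/0.30 = 0.267.

0.267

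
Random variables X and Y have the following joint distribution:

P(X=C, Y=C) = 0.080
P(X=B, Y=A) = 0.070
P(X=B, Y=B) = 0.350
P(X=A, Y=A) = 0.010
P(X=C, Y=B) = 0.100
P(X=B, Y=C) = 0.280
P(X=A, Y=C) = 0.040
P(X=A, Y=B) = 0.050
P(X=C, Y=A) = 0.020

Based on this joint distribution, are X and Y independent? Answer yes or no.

yes

Every cell satisfies P(X,Y) = P(X)·P(Y). For instance P(X=C) = 0.200, P(Y=C) = 0.400, and 0.200×0.400 = 0.080 matches the joint entry. So X and Y are independent.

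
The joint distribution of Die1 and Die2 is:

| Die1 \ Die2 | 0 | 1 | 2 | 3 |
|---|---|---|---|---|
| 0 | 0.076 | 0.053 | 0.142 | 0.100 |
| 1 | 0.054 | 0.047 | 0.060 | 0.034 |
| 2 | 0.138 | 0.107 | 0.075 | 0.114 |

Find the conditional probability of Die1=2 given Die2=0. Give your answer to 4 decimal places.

P(Die2=0) = 0.076 + 0.054 + 0.138 = 0.268.
P(Die1=2 | Die2=0) = 0.138/0.268 = 0.5149.

0.5149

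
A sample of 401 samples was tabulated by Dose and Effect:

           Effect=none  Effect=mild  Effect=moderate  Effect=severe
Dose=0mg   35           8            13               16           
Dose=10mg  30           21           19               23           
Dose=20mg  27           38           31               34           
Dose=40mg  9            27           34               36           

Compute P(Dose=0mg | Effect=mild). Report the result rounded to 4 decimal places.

0.0851

Total with Effect=mild: 8 + 21 + 38 + 27 = 94.
P(Dose=0mg | Effect=mild) = 8/94 = 0.0851.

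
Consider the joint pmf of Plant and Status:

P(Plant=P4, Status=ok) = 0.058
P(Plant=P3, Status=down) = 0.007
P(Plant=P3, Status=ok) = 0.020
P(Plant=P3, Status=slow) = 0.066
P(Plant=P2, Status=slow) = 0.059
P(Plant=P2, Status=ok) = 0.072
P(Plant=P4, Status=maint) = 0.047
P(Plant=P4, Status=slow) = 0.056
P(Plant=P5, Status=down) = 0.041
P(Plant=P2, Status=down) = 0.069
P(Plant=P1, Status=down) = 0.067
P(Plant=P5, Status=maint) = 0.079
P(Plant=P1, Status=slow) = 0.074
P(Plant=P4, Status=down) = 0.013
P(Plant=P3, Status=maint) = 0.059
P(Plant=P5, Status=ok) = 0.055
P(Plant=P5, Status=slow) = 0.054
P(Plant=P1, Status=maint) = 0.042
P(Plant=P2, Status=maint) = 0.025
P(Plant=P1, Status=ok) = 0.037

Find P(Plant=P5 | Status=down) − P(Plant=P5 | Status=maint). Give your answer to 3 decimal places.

-0.105

P(Status=down) = 0.067 + 0.069 + 0.007 + 0.013 + 0.041 = 0.197; P(Plant=P5 | Status=down) = 0.041/0.197 = 0.2081.
P(Status=maint) = 0.042 + 0.025 + 0.059 + 0.047 + 0.079 = 0.252; P(Plant=P5 | Status=maint) = 0.079/0.252 = 0.3135.
Difference = -0.105.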